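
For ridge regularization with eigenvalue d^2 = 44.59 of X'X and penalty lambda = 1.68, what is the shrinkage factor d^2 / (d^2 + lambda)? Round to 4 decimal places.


Compute the denominator: 44.59 + 1.68 = 46.2700.
Shrinkage factor = 44.59 / 46.2700 = 0.9637.

0.9637


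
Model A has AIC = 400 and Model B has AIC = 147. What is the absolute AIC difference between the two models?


Absolute difference = |400 - 147| = 253.
The model with lower AIC (B) is preferred.

253


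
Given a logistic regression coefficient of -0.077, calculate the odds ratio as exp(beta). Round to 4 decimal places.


Odds ratio = exp(beta) = exp(-0.077).
= 0.9259.

0.9259


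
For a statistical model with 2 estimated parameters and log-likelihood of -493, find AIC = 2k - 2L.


AIC = 2*2 - 2*(-493).
= 4 + 986 = 990.

990


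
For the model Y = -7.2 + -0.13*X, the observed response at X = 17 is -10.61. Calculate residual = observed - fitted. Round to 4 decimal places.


Predicted = -7.2 + -0.13 * 17 = -9.4100.
Residual = -10.61 - -9.4100 = -1.2000.

-1.2000


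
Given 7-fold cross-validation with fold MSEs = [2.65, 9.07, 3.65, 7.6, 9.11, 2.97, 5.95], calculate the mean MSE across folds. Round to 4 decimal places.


Sum of fold MSEs = 41.0000.
Average = 41.0000 / 7 = 5.8571.

5.8571


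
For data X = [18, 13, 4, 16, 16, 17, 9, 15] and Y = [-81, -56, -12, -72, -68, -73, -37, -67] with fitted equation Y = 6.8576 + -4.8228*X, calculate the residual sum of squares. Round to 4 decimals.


Compute predicted values, then residuals = yi - yhat_i.
Residuals: [-1.0472, -0.1612, 0.4336, -1.6928, 2.3072, 2.1300, -0.4524, -1.5156].
SSres = sum(residual^2) = 16.5380.

16.5380


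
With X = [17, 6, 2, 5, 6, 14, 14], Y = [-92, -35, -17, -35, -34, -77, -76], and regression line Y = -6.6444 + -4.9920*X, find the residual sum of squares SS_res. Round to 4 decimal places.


Compute predicted values, then residuals = yi - yhat_i.
Residuals: [-0.4916, 1.5964, -0.3716, -3.3956, 2.5964, -0.4676, 0.5324].
SSres = sum(residual^2) = 21.7017.

21.7017


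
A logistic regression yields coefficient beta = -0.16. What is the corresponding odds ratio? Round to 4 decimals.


Odds ratio = exp(beta) = exp(-0.16).
= 0.8521.

0.8521


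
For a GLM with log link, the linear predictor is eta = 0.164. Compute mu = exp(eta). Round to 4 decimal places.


Apply the inverse link:
mu = e^0.164 = 1.1782.

1.1782


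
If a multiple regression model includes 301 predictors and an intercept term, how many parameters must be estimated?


Including the intercept, the model has 301 predictor coefficients + 1 intercept.
Total = 302.

302


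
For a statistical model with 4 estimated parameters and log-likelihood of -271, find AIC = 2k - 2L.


AIC = 2k - 2*loglik = 2(4) - 2(-271).
= 8 + 542 = 550.

550


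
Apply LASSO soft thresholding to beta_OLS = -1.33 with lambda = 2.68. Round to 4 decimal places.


|beta_OLS| = 1.33.
lambda = 2.68.
Since |beta| <= lambda, the coefficient is set to 0.
Result = 0.0000.

0.0000


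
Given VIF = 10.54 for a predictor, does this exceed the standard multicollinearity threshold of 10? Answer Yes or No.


The threshold is 10.
VIF = 10.54 is >= 10.
Multicollinearity indication: Yes.

Yes


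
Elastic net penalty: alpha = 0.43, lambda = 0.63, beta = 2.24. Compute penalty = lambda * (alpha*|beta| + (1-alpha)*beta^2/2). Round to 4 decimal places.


Compute:
L1 = 0.43 * 2.24 = 0.9632.
L2 = 0.57 * 2.24^2 / 2 = 1.4300.
Penalty = 0.63 * (0.9632 + 1.4300) = 1.5077.

1.5077


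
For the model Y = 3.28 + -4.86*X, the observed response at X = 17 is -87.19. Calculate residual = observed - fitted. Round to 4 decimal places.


Predicted = 3.28 + -4.86 * 17 = -79.3400.
Residual = -87.19 - -79.3400 = -7.8500.

-7.8500


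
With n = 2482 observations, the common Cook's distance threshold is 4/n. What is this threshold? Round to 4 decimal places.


Using the rule of thumb:
Threshold = 4 / 2482 = 0.0016.

0.0016


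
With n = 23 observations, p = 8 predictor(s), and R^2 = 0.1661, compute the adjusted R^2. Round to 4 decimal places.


Plug in: Adj R^2 = 1 - (1 - 0.1661) * 22/14.
= 1 - 0.8339 * 22/14
= 1 - 18.3458 / 14
= 1 - 1.3104 = -0.3104.

-0.3104


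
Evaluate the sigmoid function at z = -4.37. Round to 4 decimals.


Compute exp(4.3700) = 79.0436.
Sigmoid = 1 / (1 + 79.0436) = 1 / 80.0436 = 0.0125.

0.0125


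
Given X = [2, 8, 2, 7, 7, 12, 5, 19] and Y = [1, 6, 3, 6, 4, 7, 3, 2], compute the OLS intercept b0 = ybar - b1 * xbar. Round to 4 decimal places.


First find the slope: b1 = 0.0683.
Means: xbar = 7.7500, ybar = 4.0000.
b0 = ybar - b1 * xbar = 4.0000 - 0.0683 * 7.7500 = 3.4704.

3.4704


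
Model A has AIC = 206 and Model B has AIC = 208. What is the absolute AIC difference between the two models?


|AIC_A - AIC_B| = |206 - 208| = 2.
Model A is preferred (lower AIC).

2


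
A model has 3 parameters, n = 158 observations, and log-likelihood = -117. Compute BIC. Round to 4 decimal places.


Compute k*ln(n) = 3*ln(158) = 3*5.062595 = 15.187785.
Then -2*loglik = 234.
BIC = 15.187785 + 234 = 249.187785, which rounds to 249.1878.

249.1878


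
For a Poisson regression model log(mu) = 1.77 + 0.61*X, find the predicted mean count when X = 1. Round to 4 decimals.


Linear predictor: eta = 1.77 + (0.61)(1) = 2.3800.
Expected count: mu = exp(2.3800) = 10.8049.

10.8049


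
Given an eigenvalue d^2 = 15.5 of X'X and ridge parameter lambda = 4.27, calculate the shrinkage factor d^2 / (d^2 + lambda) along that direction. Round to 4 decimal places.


Denominator = d^2 + lambda = 15.5 + 4.27 = 19.7700.
Shrinkage = 15.5 / 19.7700 = 0.7840.

0.7840


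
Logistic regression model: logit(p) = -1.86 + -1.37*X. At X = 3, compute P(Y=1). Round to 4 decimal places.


z = -1.86 + -1.37 * 3 = -5.9700.
Sigmoid: P = 1 / (1 + exp(5.9700)) = 0.0025.

0.0025


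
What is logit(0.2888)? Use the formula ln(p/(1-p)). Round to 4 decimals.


1 - p = 0.7112.
p/(1-p) = 0.4061.
logit = ln(0.4061) = -0.9012.

-0.9012


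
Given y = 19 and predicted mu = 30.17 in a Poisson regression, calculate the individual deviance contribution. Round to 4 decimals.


Compute y*ln(y/mu) = 19*ln(19/30.17) = 19*-0.462409 = -8.785771.
y - mu = -11.17.
D = 2*(-8.785771 - (-11.17)) = 4.768458, which rounds to 4.7685.

4.7685


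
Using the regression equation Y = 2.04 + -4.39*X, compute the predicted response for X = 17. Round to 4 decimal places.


Predicted value:
Y = 2.04 + (-4.39)(17) = 2.04 + -74.6300 = -72.5900.

-72.5900


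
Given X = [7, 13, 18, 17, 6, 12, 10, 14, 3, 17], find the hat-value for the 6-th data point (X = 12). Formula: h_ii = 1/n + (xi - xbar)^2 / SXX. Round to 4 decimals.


Mean of X: xbar = 11.7000.
SXX = 236.1000.
For X = 12: h = 1/10 + (12 - 11.7000)^2/236.1000 = 0.1004.

0.1004


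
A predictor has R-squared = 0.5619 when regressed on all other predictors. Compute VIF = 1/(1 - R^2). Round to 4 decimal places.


Using VIF = 1/(1 - R^2_j):
1 - 0.5619 = 0.4381.
VIF = 2.2826.

2.2826


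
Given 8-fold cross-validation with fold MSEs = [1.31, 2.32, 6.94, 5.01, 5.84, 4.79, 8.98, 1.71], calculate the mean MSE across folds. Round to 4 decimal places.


Add all fold MSEs: 36.9000.
Divide by k = 8: 36.9000/8 = 4.6125.

4.6125


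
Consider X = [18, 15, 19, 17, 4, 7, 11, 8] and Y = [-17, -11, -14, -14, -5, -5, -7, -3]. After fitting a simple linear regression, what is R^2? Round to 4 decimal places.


The fitted line is Y = 1.0302 + -0.8509*X.
SSres = 25.8995, SStot = 188.0000.
R^2 = 1 - SSres/SStot = 0.8622.

0.8622


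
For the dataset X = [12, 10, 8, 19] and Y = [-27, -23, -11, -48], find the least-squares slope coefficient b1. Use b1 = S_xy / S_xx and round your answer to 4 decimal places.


First compute the means: xbar = 12.2500, ybar = -27.2500.
Then S_xx = sum((xi - xbar)^2) = 68.7500.
S_xy = sum((xi - xbar)(yi - ybar)) = -218.7500.
b1 = S_xy / S_xx = -218.7500 / 68.7500 = -3.1818.

-3.1818


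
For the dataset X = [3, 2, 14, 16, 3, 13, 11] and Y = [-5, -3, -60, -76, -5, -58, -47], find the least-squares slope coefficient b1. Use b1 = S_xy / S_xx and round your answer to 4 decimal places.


Calculate xbar = 8.8571, ybar = -36.2857.
S_xx = 214.8571, S_xy = -1113.2857.
Using b1 = S_xy / S_xx = -1113.2857 / 214.8571, we get b1 = -5.1815.

-5.1815


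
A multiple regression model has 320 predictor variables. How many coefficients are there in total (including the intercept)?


Total coefficients = number of predictors + 1 (for the intercept).
= 320 + 1 = 321.

321


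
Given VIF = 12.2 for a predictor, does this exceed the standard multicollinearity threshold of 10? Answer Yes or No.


The threshold is 10.
VIF = 12.2 is >= 10.
Multicollinearity indication: Yes.

Yes


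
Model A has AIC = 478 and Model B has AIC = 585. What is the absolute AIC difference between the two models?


|AIC_A - AIC_B| = |478 - 585| = 107.
Model A is preferred (lower AIC).

107


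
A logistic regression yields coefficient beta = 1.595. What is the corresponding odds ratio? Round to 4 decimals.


The odds ratio is computed as:
OR = e^(1.595) = 4.9283.

4.9283


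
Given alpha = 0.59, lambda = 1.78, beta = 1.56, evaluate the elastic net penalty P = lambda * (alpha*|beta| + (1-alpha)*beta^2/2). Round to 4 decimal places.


L1 component = 0.59 * |1.56| = 0.9204.
L2 component = 0.41 * 1.56^2 / 2 = 0.4989.
Penalty = 1.78 * (0.9204 + 0.4989) = 1.78 * 1.4193 = 2.5263.

2.5263


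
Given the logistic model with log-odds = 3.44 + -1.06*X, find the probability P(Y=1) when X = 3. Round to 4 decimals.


z = 3.44 + -1.06 * 3 = 0.2600.
Sigmoid: P = 1 / (1 + exp(-0.2600)) = 0.5646.

0.5646


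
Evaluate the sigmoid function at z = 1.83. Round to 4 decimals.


Compute exp(-1.8300) = 0.1604.
Sigmoid = 1 / (1 + 0.1604) = 1 / 1.1604 = 0.8618.

0.8618


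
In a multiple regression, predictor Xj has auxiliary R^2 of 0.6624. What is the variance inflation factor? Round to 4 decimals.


Denominator: 1 - 0.6624 = 0.3376.
VIF = 1 / 0.3376 = 2.9621.

2.9621


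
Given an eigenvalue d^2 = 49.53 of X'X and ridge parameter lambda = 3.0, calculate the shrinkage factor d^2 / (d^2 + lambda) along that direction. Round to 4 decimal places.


Denominator = d^2 + lambda = 49.53 + 3.0 = 52.5300.
Shrinkage = 49.53 / 52.5300 = 0.9429.

0.9429


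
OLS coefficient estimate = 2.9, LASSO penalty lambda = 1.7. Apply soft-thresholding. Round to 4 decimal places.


|beta_OLS| = 2.9.
lambda = 1.7.
Since |beta| > lambda, coefficient = sign(beta)*(|beta| - lambda) = 1.2000.
Result = 1.2000.

1.2000


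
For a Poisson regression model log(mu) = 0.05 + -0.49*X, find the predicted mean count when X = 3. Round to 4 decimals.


Compute eta = 0.05 + -0.49 * 3 = -1.4200.
Apply inverse link: mu = e^-1.4200 = 0.2417.

0.2417


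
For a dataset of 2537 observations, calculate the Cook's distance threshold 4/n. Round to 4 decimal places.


Cook's distance cutoff = 4/n = 4/2537.
= 0.0016.

0.0016


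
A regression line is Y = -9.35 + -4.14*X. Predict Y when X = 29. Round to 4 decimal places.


Plug X = 29 into Y = -9.35 + -4.14*X:
Y = -9.35 + -120.0600 = -129.4100.

-129.4100


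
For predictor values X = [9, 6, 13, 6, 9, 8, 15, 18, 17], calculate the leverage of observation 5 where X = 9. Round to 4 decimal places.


n = 9, xbar = 11.2222.
SXX = sum((xi - xbar)^2) = 171.5556.
h = 1/9 + (9 - 11.2222)^2 / 171.5556 = 0.1399.

0.1399


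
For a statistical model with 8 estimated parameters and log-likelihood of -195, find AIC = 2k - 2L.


AIC = 2k - 2*loglik = 2(8) - 2(-195).
= 16 + 390 = 406.

406


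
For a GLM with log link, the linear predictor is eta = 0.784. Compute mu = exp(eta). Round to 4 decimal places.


The inverse log link gives:
mu = exp(0.784) = 2.1902.

2.1902


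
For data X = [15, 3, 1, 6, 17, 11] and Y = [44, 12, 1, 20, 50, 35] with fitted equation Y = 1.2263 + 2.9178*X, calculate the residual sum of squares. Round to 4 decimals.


For each point, residual = actual - predicted.
Residuals: [-0.9933, 2.0203, -3.1441, 1.2669, -0.8289, 1.6779].
Sum of squared residuals = 20.0611.

20.0611


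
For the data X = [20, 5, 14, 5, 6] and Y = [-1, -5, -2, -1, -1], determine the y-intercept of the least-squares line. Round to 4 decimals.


The slope is b1 = 0.0879.
Sample means are xbar = 10.0000 and ybar = -2.0000.
Intercept: b0 = -2.0000 - (0.0879)(10.0000) = -2.8791.

-2.8791


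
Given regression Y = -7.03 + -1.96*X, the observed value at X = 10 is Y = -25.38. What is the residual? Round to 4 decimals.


Fitted value at X = 10 is yhat = -7.03 + -1.96*10 = -26.6300.
Residual = -25.38 - -26.6300 = 1.2500.

1.2500


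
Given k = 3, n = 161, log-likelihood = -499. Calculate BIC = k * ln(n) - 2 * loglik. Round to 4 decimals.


ln(161) = 5.081404.
k * ln(n) = 3 * 5.081404 = 15.244212.
-2L = 998.
BIC = 15.244212 + 998 = 1013.244212, which rounds to 1013.2442.

1013.2442


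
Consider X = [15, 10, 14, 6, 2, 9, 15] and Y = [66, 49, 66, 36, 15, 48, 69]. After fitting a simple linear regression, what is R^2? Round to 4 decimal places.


Fit the OLS line: b0 = 9.9961, b1 = 3.9300.
SSres = 30.7082.
SStot = 2298.8571.
R^2 = 1 - 30.7082/2298.8571 = 0.9866.

0.9866


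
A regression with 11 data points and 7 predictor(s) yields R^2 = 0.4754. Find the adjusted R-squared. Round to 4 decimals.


Adjusted R^2 = 1 - (1 - R^2) * (n-1)/(n-p-1).
(1 - R^2) = 0.5246.
(n-1)/(n-p-1) = 10/3.
(1 - R^2) * (n-1) = 0.5246 * 10 = 5.2460.
Divide by (n-p-1): 5.2460 / 3 = 1.7487.
Adj R^2 = 1 - 1.7487 = -0.7487.

-0.7487


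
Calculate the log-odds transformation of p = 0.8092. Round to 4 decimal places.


The odds are p/(1-p) = 0.8092 / 0.1908 = 4.2411.
logit(p) = ln(4.2411) = 1.4448.

1.4448


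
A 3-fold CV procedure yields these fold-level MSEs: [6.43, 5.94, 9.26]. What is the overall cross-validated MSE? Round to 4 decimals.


Total MSE across folds = 21.6300.
CV-MSE = 21.6300/3 = 7.2100.

7.2100


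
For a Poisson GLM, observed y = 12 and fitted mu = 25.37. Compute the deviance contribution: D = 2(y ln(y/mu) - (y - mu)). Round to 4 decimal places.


y/mu = 12/25.37 = 0.473000 (approx.), and ln(12/25.37) = -0.748661.
y * ln(y/mu) = 12 * -0.748661 = -8.983932.
y - mu = -13.37.
D = 2 * (-8.983932 - -13.37) = 8.772136, which rounds to 8.7721.

8.7721


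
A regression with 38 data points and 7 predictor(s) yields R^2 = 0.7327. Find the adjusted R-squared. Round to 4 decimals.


Adjusted R^2 = 1 - (1 - R^2) * (n-1)/(n-p-1).
(1 - R^2) = 0.2673.
(n-1)/(n-p-1) = 37/30.
(1 - R^2) * (n-1) = 0.2673 * 37 = 9.8901.
Divide by (n-p-1): 9.8901 / 30 = 0.3297.
Adj R^2 = 1 - 0.3297 = 0.6703.

0.6703


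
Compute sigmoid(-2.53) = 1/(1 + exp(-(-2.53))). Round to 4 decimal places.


exp(2.5300) = 12.5535.
1 + exp(-z) = 13.5535.
sigmoid = 1/13.5535 = 0.0738.

0.0738


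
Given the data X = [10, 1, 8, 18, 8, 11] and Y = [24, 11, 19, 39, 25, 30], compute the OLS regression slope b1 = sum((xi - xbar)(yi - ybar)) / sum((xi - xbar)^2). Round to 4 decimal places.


First compute the means: xbar = 9.3333, ybar = 24.6667.
Then S_xx = sum((xi - xbar)^2) = 151.3333.
S_xy = sum((xi - xbar)(yi - ybar)) = 253.6667.
b1 = S_xy / S_xx = 253.6667 / 151.3333 = 1.6762.

1.6762


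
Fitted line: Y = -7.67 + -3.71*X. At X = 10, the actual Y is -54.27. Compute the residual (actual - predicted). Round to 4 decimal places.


Fitted value at X = 10 is yhat = -7.67 + -3.71*10 = -44.7700.
Residual = -54.27 - -44.7700 = -9.5000.

-9.5000


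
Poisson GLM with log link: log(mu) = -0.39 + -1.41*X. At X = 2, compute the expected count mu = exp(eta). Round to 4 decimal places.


eta = -0.39 + -1.41 * 2 = -3.2100.
mu = exp(-3.2100) = 0.0404.

0.0404


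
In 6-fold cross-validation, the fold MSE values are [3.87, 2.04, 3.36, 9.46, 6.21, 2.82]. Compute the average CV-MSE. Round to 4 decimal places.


Total MSE across folds = 27.7600.
CV-MSE = 27.7600/6 = 4.6267.

4.6267


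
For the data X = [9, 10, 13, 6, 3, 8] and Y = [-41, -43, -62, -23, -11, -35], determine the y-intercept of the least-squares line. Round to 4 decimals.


Compute b1 = -5.1020 from the OLS formula.
With xbar = 8.1667 and ybar = -35.8333, the intercept is:
b0 = -35.8333 - -5.1020 * 8.1667 = 5.8329.

5.8329


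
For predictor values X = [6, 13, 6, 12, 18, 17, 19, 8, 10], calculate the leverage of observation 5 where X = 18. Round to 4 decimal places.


Mean of X: xbar = 12.1111.
SXX = 202.8889.
For X = 18: h = 1/9 + (18 - 12.1111)^2/202.8889 = 0.2820.

0.2820


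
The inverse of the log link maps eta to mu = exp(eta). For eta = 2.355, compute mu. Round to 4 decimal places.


Apply the inverse link:
mu = e^2.355 = 10.5381.

10.5381


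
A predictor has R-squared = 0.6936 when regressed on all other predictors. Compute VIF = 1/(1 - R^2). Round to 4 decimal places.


Denominator: 1 - 0.6936 = 0.3064.
VIF = 1 / 0.3064 = 3.2637.

3.2637


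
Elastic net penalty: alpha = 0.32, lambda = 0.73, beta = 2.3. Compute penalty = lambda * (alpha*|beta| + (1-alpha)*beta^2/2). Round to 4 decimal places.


Compute:
L1 = 0.32 * 2.3 = 0.7360.
L2 = 0.68 * 2.3^2 / 2 = 1.7986.
Penalty = 0.73 * (0.7360 + 1.7986) = 1.8503.

1.8503


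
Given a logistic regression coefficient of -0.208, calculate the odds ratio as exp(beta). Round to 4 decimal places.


The odds ratio is computed as:
OR = e^(-0.208) = 0.8122.

0.8122


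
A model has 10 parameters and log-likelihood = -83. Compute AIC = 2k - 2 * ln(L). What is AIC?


Compute:
2k = 2*10 = 20.
-2*loglik = -2*(-83) = 166.
AIC = 20 + 166 = 186.

186


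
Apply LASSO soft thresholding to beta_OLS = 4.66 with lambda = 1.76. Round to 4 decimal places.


Check: |4.66| = 4.66 vs lambda = 1.76.
Since |beta| > lambda, coefficient = sign(beta)*(|beta| - lambda) = 2.9000.
Soft-thresholded coefficient = 2.9000.

2.9000


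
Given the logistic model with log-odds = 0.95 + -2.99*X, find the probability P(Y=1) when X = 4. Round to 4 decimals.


Linear predictor: z = 0.95 + -2.99 * 4 = -11.0100.
P = 1/(1 + exp(11.0100)) = 1/(1 + 60475.8868) = 0.0000.

0.0000


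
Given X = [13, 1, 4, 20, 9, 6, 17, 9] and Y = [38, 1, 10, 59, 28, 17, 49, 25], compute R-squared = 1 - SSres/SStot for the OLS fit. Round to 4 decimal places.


After computing the OLS fit (b0=-1.4776, b1=3.0230):
SSres = 7.3444, SStot = 2683.8750.
R^2 = 1 - 7.3444/2683.8750 = 0.9973.

0.9973


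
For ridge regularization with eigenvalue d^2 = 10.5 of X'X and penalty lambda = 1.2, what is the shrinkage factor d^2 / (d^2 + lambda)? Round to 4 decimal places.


d^2 + lambda = 10.5 + 1.2 = 11.7000.
Shrinkage factor = 10.5/11.7000 = 0.8974.

0.8974


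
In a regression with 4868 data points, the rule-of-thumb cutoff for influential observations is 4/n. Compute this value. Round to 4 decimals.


Cook's distance cutoff = 4/n = 4/4868.
= 0.0008.

0.0008


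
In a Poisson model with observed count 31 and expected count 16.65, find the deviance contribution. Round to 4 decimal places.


Compute y*ln(y/mu) = 31*ln(31/16.65) = 31*0.621577 = 19.268887.
y - mu = 14.35.
D = 2*(19.268887 - (14.35)) = 9.837774, which rounds to 9.8378.

9.8378


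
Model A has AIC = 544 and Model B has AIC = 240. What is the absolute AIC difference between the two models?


Compute |544 - 240| = 304.
Model B has the smaller AIC.

304


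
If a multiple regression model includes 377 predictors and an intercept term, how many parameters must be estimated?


Including the intercept, the model has 377 predictor coefficients + 1 intercept.
Total = 378.

378


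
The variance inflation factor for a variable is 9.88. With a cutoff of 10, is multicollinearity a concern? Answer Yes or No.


Check: VIF = 9.88 vs threshold = 10.
Since 9.88 < 10, the answer is No.

No


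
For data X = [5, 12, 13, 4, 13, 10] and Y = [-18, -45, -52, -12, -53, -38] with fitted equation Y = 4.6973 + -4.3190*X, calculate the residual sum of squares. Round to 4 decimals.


Predicted values from Y = 4.6973 + -4.3190*X.
Residuals: [-1.1023, 2.1307, -0.5503, 0.5787, -1.5503, 0.4927].
SSres = 9.0389.

9.0389


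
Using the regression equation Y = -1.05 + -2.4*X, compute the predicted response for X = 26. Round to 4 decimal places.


Predicted value:
Y = -1.05 + (-2.4)(26) = -1.05 + -62.4000 = -63.4500.

-63.4500


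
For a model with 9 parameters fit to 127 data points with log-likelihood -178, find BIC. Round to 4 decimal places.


Compute k*ln(n) = 9*ln(127) = 9*4.844187 = 43.597683.
Then -2*loglik = 356.
BIC = 43.597683 + 356 = 399.597683, which rounds to 399.5977.

399.5977


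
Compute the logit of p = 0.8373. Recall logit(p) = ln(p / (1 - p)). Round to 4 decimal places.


1 - p = 0.1627.
p/(1-p) = 5.1463.
logit = ln(5.1463) = 1.6383.

1.6383


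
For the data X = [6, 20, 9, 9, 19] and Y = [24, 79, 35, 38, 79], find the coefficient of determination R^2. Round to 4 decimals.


Fit the OLS line: b0 = -0.0254, b1 = 4.0496.
SSres = 12.7930.
SStot = 2722.0000.
R^2 = 1 - 12.7930/2722.0000 = 0.9953.

0.9953


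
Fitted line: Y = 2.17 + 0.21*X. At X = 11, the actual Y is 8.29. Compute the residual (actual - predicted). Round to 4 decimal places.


Compute yhat = 2.17 + (0.21)(11) = 4.4800.
Residual = actual - predicted = 8.29 - 4.4800 = 3.8100.

3.8100


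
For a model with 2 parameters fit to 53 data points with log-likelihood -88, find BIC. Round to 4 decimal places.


k * ln(n) = 2 * ln(53) = 2 * 3.970292 = 7.940584.
-2 * loglik = -2 * (-88) = 176.
BIC = 7.940584 + 176 = 183.940584, which rounds to 183.9406.

183.9406


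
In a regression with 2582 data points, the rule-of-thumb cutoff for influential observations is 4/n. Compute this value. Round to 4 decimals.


Cook's distance cutoff = 4/n = 4/2582.
= 0.0015.

0.0015


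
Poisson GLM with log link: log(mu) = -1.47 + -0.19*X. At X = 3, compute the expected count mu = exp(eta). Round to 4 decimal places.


Compute eta = -1.47 + -0.19 * 3 = -2.0400.
Apply inverse link: mu = e^-2.0400 = 0.1300.

0.1300


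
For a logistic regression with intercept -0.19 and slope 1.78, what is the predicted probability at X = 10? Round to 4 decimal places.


Compute z = -0.19 + (1.78)(10) = 17.6100.
exp(-z) = 0.0000.
P = 1/(1 + 0.0000) = 1.0000.

1.0000


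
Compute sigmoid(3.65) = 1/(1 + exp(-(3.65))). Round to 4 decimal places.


exp(-3.6500) = 0.0260.
1 + exp(-z) = 1.0260.
sigmoid = 1/1.0260 = 0.9747.

0.9747


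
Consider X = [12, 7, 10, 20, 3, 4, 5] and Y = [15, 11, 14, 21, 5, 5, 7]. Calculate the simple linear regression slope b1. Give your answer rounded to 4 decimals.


First compute the means: xbar = 8.7143, ybar = 11.1429.
Then S_xx = sum((xi - xbar)^2) = 211.4286.
S_xy = sum((xi - xbar)(yi - ybar)) = 207.2857.
b1 = S_xy / S_xx = 207.2857 / 211.4286 = 0.9804.

0.9804


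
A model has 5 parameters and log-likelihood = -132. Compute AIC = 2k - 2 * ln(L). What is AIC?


AIC = 2k - 2*loglik = 2(5) - 2(-132).
= 10 + 264 = 274.

274


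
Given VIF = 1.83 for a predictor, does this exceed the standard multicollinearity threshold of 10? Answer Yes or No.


The threshold is 10.
VIF = 1.83 is < 10.
Multicollinearity indication: No.

No


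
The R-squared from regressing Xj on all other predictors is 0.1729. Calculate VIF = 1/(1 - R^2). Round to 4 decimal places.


Denominator: 1 - 0.1729 = 0.8271.
VIF = 1 / 0.8271 = 1.2090.

1.2090


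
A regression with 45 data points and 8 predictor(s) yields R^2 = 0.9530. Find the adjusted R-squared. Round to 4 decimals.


Plug in: Adj R^2 = 1 - (1 - 0.9530) * 44/36.
= 1 - 0.0470 * 44/36
= 1 - 2.0680 / 36
= 1 - 0.0574 = 0.9426.

0.9426


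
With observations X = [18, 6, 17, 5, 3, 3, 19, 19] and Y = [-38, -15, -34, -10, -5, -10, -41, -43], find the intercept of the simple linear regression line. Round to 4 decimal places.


First find the slope: b1 = -2.0872.
Means: xbar = 11.2500, ybar = -24.5000.
b0 = ybar - b1 * xbar = -24.5000 - -2.0872 * 11.2500 = -1.0193.

-1.0193


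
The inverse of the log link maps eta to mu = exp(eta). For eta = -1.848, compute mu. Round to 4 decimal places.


Apply the inverse link:
mu = e^-1.848 = 0.1576.

0.1576


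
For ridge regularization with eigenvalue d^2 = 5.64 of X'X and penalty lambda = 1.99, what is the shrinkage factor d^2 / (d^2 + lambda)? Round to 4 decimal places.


d^2 + lambda = 5.64 + 1.99 = 7.6300.
Shrinkage factor = 5.64/7.6300 = 0.7392.

0.7392


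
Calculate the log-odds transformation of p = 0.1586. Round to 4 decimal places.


Compute the odds: 0.1586/0.8414 = 0.1885.
Take the natural log: ln(0.1885) = -1.6687.

-1.6687


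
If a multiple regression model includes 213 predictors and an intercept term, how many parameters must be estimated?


Including the intercept, the model has 213 predictor coefficients + 1 intercept.
Total = 214.

214


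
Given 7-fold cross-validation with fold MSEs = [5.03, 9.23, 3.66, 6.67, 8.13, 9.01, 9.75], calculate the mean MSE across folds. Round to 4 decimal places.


Total MSE across folds = 51.4800.
CV-MSE = 51.4800/7 = 7.3543.

7.3543


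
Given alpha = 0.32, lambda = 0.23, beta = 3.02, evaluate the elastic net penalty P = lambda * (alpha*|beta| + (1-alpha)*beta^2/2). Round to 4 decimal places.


alpha * |beta| = 0.32 * 3.02 = 0.9664.
(1-alpha) * beta^2/2 = 0.68 * 9.1204/2 = 3.1009.
Total = 0.23 * (0.9664 + 3.1009) = 0.9355.

0.9355


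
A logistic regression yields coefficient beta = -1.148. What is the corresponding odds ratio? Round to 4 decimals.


The odds ratio is computed as:
OR = e^(-1.148) = 0.3173.

0.3173


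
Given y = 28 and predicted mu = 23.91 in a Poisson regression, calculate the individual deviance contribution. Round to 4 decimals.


Compute y*ln(y/mu) = 28*ln(28/23.91) = 28*0.157908 = 4.421424.
y - mu = 4.09.
D = 2*(4.421424 - (4.09)) = 0.662848, which rounds to 0.6628.

0.6628


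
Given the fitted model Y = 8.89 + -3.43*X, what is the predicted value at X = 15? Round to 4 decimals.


Predicted value:
Y = 8.89 + (-3.43)(15) = 8.89 + -51.4500 = -42.5600.

-42.5600


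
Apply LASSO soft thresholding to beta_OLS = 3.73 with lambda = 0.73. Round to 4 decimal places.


Check: |3.73| = 3.73 vs lambda = 0.73.
Since |beta| > lambda, coefficient = sign(beta)*(|beta| - lambda) = 3.0000.
Soft-thresholded coefficient = 3.0000.

3.0000


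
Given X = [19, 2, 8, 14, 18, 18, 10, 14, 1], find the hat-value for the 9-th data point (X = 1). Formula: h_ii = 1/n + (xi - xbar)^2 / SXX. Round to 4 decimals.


Compute xbar = 11.5556 with n = 9 observations.
SXX = 368.2222.
Leverage = 1/9 + (1 - 11.5556)^2/368.2222 = 0.4137.

0.4137


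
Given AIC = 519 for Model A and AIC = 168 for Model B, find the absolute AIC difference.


|AIC_A - AIC_B| = |519 - 168| = 351.
Model B is preferred (lower AIC).

351


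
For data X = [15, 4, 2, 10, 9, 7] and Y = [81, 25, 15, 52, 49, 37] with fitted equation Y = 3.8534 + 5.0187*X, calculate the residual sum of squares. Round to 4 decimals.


Predicted values from Y = 3.8534 + 5.0187*X.
Residuals: [1.8661, 1.0718, 1.1092, -2.0404, -0.0217, -1.9843].
SSres = 13.9626.

13.9626


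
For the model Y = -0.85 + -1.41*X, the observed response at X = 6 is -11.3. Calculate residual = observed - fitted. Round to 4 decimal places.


Fitted value at X = 6 is yhat = -0.85 + -1.41*6 = -9.3100.
Residual = -11.3 - -9.3100 = -1.9900.

-1.9900


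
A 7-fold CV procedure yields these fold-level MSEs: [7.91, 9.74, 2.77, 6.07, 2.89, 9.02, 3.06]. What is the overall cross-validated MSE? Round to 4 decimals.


Add all fold MSEs: 41.4600.
Divide by k = 7: 41.4600/7 = 5.9229.

5.9229


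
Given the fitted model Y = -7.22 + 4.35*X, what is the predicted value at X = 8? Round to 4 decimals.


Plug X = 8 into Y = -7.22 + 4.35*X:
Y = -7.22 + 34.8000 = 27.5800.

27.5800


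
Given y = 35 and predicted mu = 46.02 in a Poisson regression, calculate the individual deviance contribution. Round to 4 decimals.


y/mu = 35/46.02 = 0.760539 (approx.), and ln(35/46.02) = -0.273728.
y * ln(y/mu) = 35 * -0.273728 = -9.580480.
y - mu = -11.02.
D = 2 * (-9.580480 - -11.02) = 2.879040, which rounds to 2.8790.

2.8790


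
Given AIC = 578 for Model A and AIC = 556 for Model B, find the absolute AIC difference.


Compute |578 - 556| = 22.
Model B has the smaller AIC.

22


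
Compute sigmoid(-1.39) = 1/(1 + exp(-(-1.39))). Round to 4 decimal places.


exp(1.3900) = 4.0149.
1 + exp(-z) = 5.0149.
sigmoid = 1/5.0149 = 0.1994.

0.1994


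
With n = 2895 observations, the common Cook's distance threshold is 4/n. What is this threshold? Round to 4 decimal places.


Cook's distance cutoff = 4/n = 4/2895.
= 0.0014.

0.0014


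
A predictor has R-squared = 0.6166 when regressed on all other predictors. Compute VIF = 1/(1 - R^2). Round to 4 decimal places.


Using VIF = 1/(1 - R^2_j):
1 - 0.6166 = 0.3834.
VIF = 2.6082.

2.6082


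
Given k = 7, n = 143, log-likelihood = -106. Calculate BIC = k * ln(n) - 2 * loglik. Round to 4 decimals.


ln(143) = 4.962845.
k * ln(n) = 7 * 4.962845 = 34.739915.
-2L = 212.
BIC = 34.739915 + 212 = 246.739915, which rounds to 246.7399.

246.7399


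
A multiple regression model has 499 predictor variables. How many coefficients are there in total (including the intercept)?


Total coefficients = number of predictors + 1 (for the intercept).
= 499 + 1 = 500.

500


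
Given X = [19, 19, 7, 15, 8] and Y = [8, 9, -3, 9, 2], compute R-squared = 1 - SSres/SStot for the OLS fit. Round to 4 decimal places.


Fit the OLS line: b0 = -6.3669, b1 = 0.8358.
SSres = 19.5547.
SStot = 114.0000.
R^2 = 1 - 19.5547/114.0000 = 0.8285.

0.8285


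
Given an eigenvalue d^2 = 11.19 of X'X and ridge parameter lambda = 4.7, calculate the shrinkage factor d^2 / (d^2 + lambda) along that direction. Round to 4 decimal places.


Compute the denominator: 11.19 + 4.7 = 15.8900.
Shrinkage factor = 11.19 / 15.8900 = 0.7042.

0.7042


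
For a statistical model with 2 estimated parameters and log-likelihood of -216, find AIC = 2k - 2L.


Compute:
2k = 2*2 = 4.
-2*loglik = -2*(-216) = 432.
AIC = 4 + 432 = 436.

436


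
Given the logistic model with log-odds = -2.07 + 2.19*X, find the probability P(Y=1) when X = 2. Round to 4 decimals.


Linear predictor: z = -2.07 + 2.19 * 2 = 2.3100.
P = 1/(1 + exp(-2.3100)) = 1/(1 + 0.0993) = 0.9097.

0.9097


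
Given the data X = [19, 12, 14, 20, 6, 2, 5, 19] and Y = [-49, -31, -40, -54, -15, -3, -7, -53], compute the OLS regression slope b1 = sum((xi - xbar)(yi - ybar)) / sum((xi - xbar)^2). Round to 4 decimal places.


The sample means are xbar = 12.1250 and ybar = -31.5000.
Compute S_xx = 350.8750 and S_xy = -1025.5000.
Slope b1 = S_xy / S_xx = -1025.5000 / 350.8750 = -2.9227.

-2.9227


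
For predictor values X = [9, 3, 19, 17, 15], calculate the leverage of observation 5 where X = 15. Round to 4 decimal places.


Mean of X: xbar = 12.6000.
SXX = 171.2000.
For X = 15: h = 1/5 + (15 - 12.6000)^2/171.2000 = 0.2336.

0.2336


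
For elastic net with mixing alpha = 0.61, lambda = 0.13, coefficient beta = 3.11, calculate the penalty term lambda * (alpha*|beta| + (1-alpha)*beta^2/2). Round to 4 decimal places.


L1 component = 0.61 * |3.11| = 1.8971.
L2 component = 0.39 * 3.11^2 / 2 = 1.8861.
Penalty = 0.13 * (1.8971 + 1.8861) = 0.13 * 3.7832 = 0.4918.

0.4918


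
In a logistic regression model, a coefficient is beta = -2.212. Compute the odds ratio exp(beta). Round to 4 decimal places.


Odds ratio = exp(beta) = exp(-2.212).
= 0.1095.

0.1095


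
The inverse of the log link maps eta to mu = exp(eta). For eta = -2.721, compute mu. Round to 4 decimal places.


The inverse log link gives:
mu = exp(-2.721) = 0.0658.

0.0658


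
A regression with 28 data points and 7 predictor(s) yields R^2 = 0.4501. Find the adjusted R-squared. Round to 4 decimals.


Adjusted R^2 = 1 - (1 - R^2) * (n-1)/(n-p-1).
(1 - R^2) = 0.5499.
(n-1)/(n-p-1) = 27/20.
(1 - R^2) * (n-1) = 0.5499 * 27 = 14.8473.
Divide by (n-p-1): 14.8473 / 20 = 0.7424.
Adj R^2 = 1 - 0.7424 = 0.2576.

0.2576


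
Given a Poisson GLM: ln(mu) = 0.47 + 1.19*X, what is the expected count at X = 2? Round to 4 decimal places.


Compute eta = 0.47 + 1.19 * 2 = 2.8500.
Apply inverse link: mu = e^2.8500 = 17.2878.

17.2878


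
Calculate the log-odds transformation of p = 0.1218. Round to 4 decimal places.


The odds are p/(1-p) = 0.1218 / 0.8782 = 0.1387.
logit(p) = ln(0.1387) = -1.9755.

-1.9755


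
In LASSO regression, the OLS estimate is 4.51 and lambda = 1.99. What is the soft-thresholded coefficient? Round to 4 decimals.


Absolute value: |4.51| = 4.51.
Compare to lambda = 1.99.
Since |beta| > lambda, coefficient = sign(beta)*(|beta| - lambda) = 2.5200.

2.5200


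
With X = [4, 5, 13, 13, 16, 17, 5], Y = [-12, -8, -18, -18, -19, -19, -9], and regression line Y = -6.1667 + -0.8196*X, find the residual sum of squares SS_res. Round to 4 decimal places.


For each point, residual = actual - predicted.
Residuals: [-2.5549, 2.2647, -1.1785, -1.1785, 0.2803, 1.0999, 1.2647].
Sum of squared residuals = 17.3219.

17.3219


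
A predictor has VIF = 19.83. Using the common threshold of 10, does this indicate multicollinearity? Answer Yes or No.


The threshold is 10.
VIF = 19.83 is >= 10.
Multicollinearity indication: Yes.

Yes


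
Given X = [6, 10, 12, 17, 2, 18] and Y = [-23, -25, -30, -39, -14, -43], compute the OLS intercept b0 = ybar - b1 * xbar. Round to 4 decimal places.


The slope is b1 = -1.7010.
Sample means are xbar = 10.8333 and ybar = -29.0000.
Intercept: b0 = -29.0000 - (-1.7010)(10.8333) = -10.5730.

-10.5730


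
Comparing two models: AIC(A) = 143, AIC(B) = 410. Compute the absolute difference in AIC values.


Absolute difference = |143 - 410| = 267.
The model with lower AIC (A) is preferred.

267


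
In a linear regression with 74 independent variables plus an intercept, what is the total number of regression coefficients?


Total coefficients = number of predictors + 1 (for the intercept).
= 74 + 1 = 75.

75


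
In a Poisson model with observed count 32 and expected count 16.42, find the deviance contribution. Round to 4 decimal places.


First: ln(32/16.42) = 0.667236.
Then: 32 * 0.667236 = 21.351552.
y - mu = 32 - 16.42 = 15.58.
D = 2(21.351552 - 15.58) = 11.543104, which rounds to 11.5431.

11.5431


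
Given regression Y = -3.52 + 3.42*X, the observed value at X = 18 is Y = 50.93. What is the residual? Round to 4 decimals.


Predicted = -3.52 + 3.42 * 18 = 58.0400.
Residual = 50.93 - 58.0400 = -7.1100.

-7.1100


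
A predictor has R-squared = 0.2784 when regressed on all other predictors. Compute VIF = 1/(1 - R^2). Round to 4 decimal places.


VIF = 1 / (1 - 0.2784).
= 1 / 0.7216 = 1.3858.

1.3858


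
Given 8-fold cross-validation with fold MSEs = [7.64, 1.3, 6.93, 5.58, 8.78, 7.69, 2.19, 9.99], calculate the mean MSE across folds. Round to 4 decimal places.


Total MSE across folds = 50.1000.
CV-MSE = 50.1000/8 = 6.2625.

6.2625


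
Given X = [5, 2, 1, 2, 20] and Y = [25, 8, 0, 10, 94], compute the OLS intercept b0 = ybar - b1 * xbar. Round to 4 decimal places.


Compute b1 = 4.7992 from the OLS formula.
With xbar = 6.0000 and ybar = 27.4000, the intercept is:
b0 = 27.4000 - 4.7992 * 6.0000 = -1.3953.

-1.3953


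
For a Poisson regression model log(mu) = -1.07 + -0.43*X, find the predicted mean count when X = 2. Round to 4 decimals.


eta = -1.07 + -0.43 * 2 = -1.9300.
mu = exp(-1.9300) = 0.1451.

0.1451


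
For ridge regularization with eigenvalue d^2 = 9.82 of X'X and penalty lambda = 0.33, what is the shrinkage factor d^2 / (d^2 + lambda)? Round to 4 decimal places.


Denominator = d^2 + lambda = 9.82 + 0.33 = 10.1500.
Shrinkage = 9.82 / 10.1500 = 0.9675.

0.9675


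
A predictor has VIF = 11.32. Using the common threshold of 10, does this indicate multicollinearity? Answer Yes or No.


The threshold is 10.
VIF = 11.32 is >= 10.
Multicollinearity indication: Yes.

Yes


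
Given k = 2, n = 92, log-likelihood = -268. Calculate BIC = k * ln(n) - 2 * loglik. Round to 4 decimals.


k * ln(n) = 2 * ln(92) = 2 * 4.521789 = 9.043578.
-2 * loglik = -2 * (-268) = 536.
BIC = 9.043578 + 536 = 545.043578, which rounds to 545.0436.

545.0436


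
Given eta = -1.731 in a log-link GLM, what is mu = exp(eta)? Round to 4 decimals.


Apply the inverse link:
mu = e^-1.731 = 0.1771.

0.1771


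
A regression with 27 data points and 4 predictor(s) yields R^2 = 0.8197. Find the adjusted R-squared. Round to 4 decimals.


Using the formula:
(1 - 0.8197) = 0.1803.
Multiply by 26/22: 0.1803 * 26 = 4.6878, then 4.6878 / 22 = 0.2131.
Adj R^2 = 1 - 0.2131 = 0.7869.

0.7869


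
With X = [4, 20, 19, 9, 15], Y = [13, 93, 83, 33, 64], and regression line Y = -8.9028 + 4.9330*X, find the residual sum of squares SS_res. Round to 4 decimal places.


For each point, residual = actual - predicted.
Residuals: [2.1708, 3.2428, -1.8242, -2.4942, -1.0922].
Sum of squared residuals = 25.9698.

25.9698


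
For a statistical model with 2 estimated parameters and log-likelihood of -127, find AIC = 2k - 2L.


Compute:
2k = 2*2 = 4.
-2*loglik = -2*(-127) = 254.
AIC = 4 + 254 = 258.

258


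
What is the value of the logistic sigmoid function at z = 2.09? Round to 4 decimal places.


exp(-2.0900) = 0.1237.
1 + exp(-z) = 1.1237.
sigmoid = 1/1.1237 = 0.8899.

0.8899


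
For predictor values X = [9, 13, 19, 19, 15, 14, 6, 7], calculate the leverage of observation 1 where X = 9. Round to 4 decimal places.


n = 8, xbar = 12.7500.
SXX = sum((xi - xbar)^2) = 177.5000.
h = 1/8 + (9 - 12.7500)^2 / 177.5000 = 0.2042.

0.2042


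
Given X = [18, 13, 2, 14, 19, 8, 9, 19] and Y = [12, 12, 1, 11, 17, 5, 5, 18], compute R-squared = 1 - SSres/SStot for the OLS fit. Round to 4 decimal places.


The fitted line is Y = -1.9249 + 0.9451*X.
SSres = 21.0925, SStot = 252.8750.
R^2 = 1 - SSres/SStot = 0.9166.

0.9166


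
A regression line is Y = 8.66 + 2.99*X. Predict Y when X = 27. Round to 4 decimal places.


Plug X = 27 into Y = 8.66 + 2.99*X:
Y = 8.66 + 80.7300 = 89.3900.

89.3900


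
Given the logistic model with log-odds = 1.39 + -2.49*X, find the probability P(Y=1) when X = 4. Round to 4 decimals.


Compute z = 1.39 + (-2.49)(4) = -8.5700.
exp(-z) = 5271.1298.
P = 1/(1 + 5271.1298) = 0.0002.

0.0002


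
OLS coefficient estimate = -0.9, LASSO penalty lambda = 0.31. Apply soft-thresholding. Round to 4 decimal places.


|beta_OLS| = 0.9.
lambda = 0.31.
Since |beta| > lambda, coefficient = sign(beta)*(|beta| - lambda) = -0.5900.
Result = -0.5900.

-0.5900


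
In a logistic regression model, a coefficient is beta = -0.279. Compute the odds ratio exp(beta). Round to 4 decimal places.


exp(-0.279) = 0.7565.
So the odds ratio is 0.7565.

0.7565


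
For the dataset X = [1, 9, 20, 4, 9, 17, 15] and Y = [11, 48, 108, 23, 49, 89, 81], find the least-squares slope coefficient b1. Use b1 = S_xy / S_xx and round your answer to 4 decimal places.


First compute the means: xbar = 10.7143, ybar = 58.4286.
Then S_xx = sum((xi - xbar)^2) = 289.4286.
S_xy = sum((xi - xbar)(yi - ybar)) = 1481.8571.
b1 = S_xy / S_xx = 1481.8571 / 289.4286 = 5.1199.

5.1199


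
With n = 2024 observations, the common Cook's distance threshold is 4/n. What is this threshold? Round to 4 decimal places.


Cook's distance cutoff = 4/n = 4/2024.
= 0.0020.

0.0020


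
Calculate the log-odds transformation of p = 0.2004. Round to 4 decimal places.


1 - p = 0.7996.
p/(1-p) = 0.2506.
logit = ln(0.2506) = -1.3838.

-1.3838
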